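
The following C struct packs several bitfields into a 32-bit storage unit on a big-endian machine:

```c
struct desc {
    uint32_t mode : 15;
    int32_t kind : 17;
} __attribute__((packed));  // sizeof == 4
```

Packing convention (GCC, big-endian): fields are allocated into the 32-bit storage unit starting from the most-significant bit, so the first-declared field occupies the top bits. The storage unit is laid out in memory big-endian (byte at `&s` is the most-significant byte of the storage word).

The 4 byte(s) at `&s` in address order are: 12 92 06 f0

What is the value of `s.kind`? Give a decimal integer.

[0]=0x12 [1]=0x92 [2]=0x06 [3]=0xf0 (big-endian) → word 0x129206f0
mode:15 @ bit 17 → (0x129206f0>>17)&0x7fff = 0x949
kind:17 @ bit 0 → (0x129206f0>>0)&0x1ffff = 0x6f0  ←
kind signed 17b, MSB=0: value = 1776

1776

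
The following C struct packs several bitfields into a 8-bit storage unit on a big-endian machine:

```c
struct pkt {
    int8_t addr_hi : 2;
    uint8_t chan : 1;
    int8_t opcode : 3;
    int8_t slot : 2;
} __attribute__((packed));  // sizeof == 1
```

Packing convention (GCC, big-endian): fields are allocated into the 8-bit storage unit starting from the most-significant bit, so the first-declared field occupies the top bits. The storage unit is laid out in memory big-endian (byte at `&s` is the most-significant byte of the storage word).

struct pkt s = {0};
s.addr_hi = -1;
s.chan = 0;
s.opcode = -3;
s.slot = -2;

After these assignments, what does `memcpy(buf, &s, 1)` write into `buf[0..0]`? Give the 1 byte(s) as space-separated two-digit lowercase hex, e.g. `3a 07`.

d6

addr_hi:2 = -1 → 0x3 << 6 → word 0xc0
chan:1 = 0 → 0x0 << 5 → word 0xc0
opcode:3 = -3 → 0x5 << 2 → word 0xd4
slot:2 = -2 → 0x2 << 0 → word 0xd6
word = 0xd6 → big-endian bytes:
  [0]=0xd6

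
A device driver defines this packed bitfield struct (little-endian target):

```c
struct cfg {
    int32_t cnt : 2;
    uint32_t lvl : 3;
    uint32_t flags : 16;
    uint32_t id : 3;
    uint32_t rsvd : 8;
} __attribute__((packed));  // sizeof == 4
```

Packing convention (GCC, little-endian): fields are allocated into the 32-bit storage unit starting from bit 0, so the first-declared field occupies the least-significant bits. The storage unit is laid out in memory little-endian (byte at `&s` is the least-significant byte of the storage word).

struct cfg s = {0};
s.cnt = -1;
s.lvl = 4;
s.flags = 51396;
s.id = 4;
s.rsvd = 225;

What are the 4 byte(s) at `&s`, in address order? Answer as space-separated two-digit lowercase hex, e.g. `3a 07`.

cnt:2 = -1 → 0x3 << 0 → word 0x00000003
lvl:3 = 4 → 0x4 << 2 → word 0x00000013
flags:16 = 51396 → 0xc8c4 << 5 → word 0x00191893
id:3 = 4 → 0x4 << 21 → word 0x00991893
rsvd:8 = 225 → 0xe1 << 24 → word 0xe1991893
word = 0xe1991893 → little-endian bytes:
  [0]=0x93  [1]=0x18  [2]=0x99  [3]=0xe1

93 18 99 e1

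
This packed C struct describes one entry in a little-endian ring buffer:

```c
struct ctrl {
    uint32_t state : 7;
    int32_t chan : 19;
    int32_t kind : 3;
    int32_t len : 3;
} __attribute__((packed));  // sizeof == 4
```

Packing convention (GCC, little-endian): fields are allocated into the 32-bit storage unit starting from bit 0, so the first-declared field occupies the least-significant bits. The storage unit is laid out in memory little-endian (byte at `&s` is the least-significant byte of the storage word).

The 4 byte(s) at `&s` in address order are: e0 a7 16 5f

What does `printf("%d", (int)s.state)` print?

96

[0]=0xe0 [1]=0xa7 [2]=0x16 [3]=0x5f (little-endian) → word 0x5f16a7e0
state [0+:7] = (word>>0) & 0x7f = 96  ←
chan [7+:19] = (word>>7) & 0x7ffff = 404815
kind [26+:3] = (word>>26) & 0x7 = 7
len [29+:3] = (word>>29) & 0x7 = 2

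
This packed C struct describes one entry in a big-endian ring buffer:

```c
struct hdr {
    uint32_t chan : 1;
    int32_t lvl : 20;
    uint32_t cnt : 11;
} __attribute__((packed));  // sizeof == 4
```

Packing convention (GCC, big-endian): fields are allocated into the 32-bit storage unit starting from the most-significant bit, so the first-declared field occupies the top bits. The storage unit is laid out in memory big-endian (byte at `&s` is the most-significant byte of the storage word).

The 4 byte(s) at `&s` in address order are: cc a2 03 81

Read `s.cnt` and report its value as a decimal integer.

[0]=0xcc [1]=0xa2 [2]=0x03 [3]=0x81 (big-endian) → word 0xcca20381
chan:1 @ bit 31 → (0xcca20381>>31)&0x1 = 0x1
lvl:20 @ bit 11 → (0xcca20381>>11)&0xfffff = 0x99440
cnt:11 @ bit 0 → (0xcca20381>>0)&0x7ff = 0x381  ←

897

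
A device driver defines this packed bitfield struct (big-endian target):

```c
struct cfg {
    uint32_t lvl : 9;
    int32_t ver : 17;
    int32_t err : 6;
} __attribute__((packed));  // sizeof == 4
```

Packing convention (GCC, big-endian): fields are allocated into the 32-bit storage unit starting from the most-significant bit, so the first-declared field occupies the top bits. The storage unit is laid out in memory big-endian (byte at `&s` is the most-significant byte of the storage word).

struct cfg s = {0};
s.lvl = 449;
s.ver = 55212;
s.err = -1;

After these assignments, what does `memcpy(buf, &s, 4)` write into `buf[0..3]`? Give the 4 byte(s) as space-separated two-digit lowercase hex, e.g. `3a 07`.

e0 b5 eb 3f

lvl (9b) val=449 bits=0x1c1 at bit 23: 0xe0800000
ver (17b) val=55212 bits=0xd7ac at bit 6: 0xe0b5eb00
err (6b) val=-1 bits=0x3f at bit 0: 0xe0b5eb3f
word = 0xe0b5eb3f → big-endian bytes:
  [0]=0xe0  [1]=0xb5  [2]=0xeb  [3]=0x3f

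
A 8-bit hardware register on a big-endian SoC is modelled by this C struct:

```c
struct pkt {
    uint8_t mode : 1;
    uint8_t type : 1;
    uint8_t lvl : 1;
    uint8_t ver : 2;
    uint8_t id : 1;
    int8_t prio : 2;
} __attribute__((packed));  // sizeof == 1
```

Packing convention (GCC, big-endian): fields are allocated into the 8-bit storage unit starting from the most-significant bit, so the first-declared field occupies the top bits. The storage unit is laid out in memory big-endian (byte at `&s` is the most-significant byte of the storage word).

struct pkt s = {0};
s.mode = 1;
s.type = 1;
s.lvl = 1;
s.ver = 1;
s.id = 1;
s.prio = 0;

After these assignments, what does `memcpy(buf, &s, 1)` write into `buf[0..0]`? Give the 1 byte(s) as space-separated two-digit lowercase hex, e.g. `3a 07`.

[7+:1] mode=1 & 0x1 = 0x1; word=0x80
[6+:1] type=1 & 0x1 = 0x1; word=0xc0
[5+:1] lvl=1 & 0x1 = 0x1; word=0xe0
[3+:2] ver=1 & 0x3 = 0x1; word=0xe8
[2+:1] id=1 & 0x1 = 0x1; word=0xec
[0+:2] prio=0 & 0x3 = 0x0; word=0xec
word = 0xec → big-endian bytes:
  [0]=0xec

ec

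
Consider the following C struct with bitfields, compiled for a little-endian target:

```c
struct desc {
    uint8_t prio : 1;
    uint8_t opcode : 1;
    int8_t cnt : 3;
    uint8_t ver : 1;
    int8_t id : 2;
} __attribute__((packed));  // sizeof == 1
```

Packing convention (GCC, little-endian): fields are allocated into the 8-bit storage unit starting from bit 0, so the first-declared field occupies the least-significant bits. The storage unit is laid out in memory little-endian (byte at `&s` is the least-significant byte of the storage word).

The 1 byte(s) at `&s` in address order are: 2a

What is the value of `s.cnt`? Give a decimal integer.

2

[0]=0x2a (little-endian) → word 0x2a
prio:1 @ bit 0 → (0x2a>>0)&0x1 = 0x0
opcode:1 @ bit 1 → (0x2a>>1)&0x1 = 0x1
cnt:3 @ bit 2 → (0x2a>>2)&0x7 = 0x2  ←
ver:1 @ bit 5 → (0x2a>>5)&0x1 = 0x1
id:2 @ bit 6 → (0x2a>>6)&0x3 = 0x0
cnt signed 3b, MSB=0: value = 2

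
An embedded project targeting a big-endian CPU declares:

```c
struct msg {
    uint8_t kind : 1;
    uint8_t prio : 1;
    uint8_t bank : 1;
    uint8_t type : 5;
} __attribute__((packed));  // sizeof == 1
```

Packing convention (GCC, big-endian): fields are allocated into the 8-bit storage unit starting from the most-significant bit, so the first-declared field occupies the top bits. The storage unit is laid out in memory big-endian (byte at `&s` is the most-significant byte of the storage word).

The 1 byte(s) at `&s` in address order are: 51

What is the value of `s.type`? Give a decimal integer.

[0]=0x51 (big-endian) → word 0x51
kind:1 @ bit 7 → (0x51>>7)&0x1 = 0x0
prio:1 @ bit 6 → (0x51>>6)&0x1 = 0x1
bank:1 @ bit 5 → (0x51>>5)&0x1 = 0x0
type:5 @ bit 0 → (0x51>>0)&0x1f = 0x11  ←

17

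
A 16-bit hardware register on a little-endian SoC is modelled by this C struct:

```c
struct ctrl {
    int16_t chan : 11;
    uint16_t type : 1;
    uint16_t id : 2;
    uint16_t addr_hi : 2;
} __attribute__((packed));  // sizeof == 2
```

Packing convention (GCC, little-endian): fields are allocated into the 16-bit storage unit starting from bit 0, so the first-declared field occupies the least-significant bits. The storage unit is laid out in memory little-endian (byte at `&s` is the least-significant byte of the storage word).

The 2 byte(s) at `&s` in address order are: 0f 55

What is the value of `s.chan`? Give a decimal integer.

[0]=0x0f [1]=0x55 (little-endian) → word 0x550f
chan:11 @ bit 0 → (0x550f>>0)&0x7ff = 0x50f  ←
type:1 @ bit 11 → (0x550f>>11)&0x1 = 0x0
id:2 @ bit 12 → (0x550f>>12)&0x3 = 0x1
addr_hi:2 @ bit 14 → (0x550f>>14)&0x3 = 0x1
chan signed 11b, MSB=1: 1295 - 2048 = -753

-753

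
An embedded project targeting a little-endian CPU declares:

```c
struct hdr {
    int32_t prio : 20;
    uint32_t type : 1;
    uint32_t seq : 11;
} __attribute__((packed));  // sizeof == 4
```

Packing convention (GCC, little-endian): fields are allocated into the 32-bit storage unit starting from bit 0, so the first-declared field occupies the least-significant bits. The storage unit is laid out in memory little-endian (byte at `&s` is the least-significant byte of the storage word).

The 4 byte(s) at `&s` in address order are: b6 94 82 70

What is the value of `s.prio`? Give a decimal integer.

[0]=0xb6 [1]=0x94 [2]=0x82 [3]=0x70 (little-endian) → word 0x708294b6
prio [0+:20] = (word>>0) & 0xfffff = 169142  ←
type [20+:1] = (word>>20) & 0x1 = 0
seq [21+:11] = (word>>21) & 0x7ff = 900
prio signed 20b, MSB=0: value = 169142

169142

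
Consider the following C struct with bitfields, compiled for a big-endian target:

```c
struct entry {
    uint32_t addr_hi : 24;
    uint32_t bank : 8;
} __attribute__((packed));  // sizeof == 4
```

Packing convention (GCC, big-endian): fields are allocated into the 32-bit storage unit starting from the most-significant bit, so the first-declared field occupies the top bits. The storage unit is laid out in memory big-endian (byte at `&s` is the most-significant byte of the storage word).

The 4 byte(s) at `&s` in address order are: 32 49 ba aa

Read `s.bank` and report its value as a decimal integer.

170

[0]=0x32 [1]=0x49 [2]=0xba [3]=0xaa (big-endian) → word 0x3249baaa
addr_hi:24 @ bit 8 → (0x3249baaa>>8)&0xffffff = 0x3249ba
bank:8 @ bit 0 → (0x3249baaa>>0)&0xff = 0xaa  ←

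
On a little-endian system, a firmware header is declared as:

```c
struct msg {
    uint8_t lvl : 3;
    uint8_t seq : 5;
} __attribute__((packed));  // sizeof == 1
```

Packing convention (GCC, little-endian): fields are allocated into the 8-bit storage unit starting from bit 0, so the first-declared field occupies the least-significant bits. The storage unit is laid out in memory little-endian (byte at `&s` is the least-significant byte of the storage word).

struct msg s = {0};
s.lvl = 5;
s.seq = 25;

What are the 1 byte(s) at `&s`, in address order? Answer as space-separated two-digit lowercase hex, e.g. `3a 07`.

lvl:3 = 5 → 0x5 << 0 → word 0x05
seq:5 = 25 → 0x19 << 3 → word 0xcd
word = 0xcd → little-endian bytes:
  [0]=0xcd

cd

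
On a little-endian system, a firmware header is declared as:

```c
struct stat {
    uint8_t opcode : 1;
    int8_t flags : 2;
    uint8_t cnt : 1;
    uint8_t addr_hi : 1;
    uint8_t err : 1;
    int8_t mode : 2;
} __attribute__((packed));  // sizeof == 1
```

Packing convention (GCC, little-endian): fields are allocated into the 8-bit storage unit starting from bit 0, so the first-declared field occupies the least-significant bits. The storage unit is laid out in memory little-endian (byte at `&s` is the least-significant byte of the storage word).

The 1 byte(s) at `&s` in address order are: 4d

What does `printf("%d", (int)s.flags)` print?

[0]=0x4d (little-endian) → word 0x4d
opcode:1 @ bit 0 → (0x4d>>0)&0x1 = 0x1
flags:2 @ bit 1 → (0x4d>>1)&0x3 = 0x2  ←
cnt:1 @ bit 3 → (0x4d>>3)&0x1 = 0x1
addr_hi:1 @ bit 4 → (0x4d>>4)&0x1 = 0x0
err:1 @ bit 5 → (0x4d>>5)&0x1 = 0x0
mode:2 @ bit 6 → (0x4d>>6)&0x3 = 0x1
flags signed 2b, MSB=1: 2 - 4 = -2

-2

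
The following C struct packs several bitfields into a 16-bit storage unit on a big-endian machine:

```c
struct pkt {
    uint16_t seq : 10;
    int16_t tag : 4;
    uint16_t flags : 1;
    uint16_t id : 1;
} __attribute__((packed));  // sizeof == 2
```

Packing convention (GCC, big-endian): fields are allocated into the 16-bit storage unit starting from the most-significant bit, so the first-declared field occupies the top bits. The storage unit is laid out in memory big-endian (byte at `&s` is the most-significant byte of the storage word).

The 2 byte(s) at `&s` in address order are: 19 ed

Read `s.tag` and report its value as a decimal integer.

-5

[0]=0x19 [1]=0xed (big-endian) → word 0x19ed
seq [6+:10] = (word>>6) & 0x3ff = 103
tag [2+:4] = (word>>2) & 0xf = 11  ←
flags [1+:1] = (word>>1) & 0x1 = 0
id [0+:1] = (word>>0) & 0x1 = 1
tag signed 4b, MSB=1: 11 - 16 = -5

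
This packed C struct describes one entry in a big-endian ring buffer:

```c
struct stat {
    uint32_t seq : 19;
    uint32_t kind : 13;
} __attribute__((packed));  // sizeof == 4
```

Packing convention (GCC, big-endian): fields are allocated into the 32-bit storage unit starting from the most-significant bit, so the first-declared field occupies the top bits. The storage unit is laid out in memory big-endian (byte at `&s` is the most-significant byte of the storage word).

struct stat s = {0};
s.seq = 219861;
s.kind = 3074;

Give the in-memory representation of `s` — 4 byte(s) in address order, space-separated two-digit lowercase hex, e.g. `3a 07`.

seq:19 = 219861 → 0x35ad5 << 13 → word 0x6b5aa000
kind:13 = 3074 → 0xc02 << 0 → word 0x6b5aac02
word = 0x6b5aac02 → big-endian bytes:
  [0]=0x6b  [1]=0x5a  [2]=0xac  [3]=0x02

6b 5a ac 02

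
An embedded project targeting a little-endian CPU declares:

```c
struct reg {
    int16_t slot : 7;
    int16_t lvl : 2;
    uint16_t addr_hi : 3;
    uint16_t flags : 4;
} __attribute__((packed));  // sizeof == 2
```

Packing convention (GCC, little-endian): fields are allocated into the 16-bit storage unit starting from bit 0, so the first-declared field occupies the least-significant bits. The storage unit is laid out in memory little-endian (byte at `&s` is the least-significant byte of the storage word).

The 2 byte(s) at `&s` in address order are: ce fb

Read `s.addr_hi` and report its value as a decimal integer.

[0]=0xce [1]=0xfb (little-endian) → word 0xfbce
slot:7 @ bit 0 → (0xfbce>>0)&0x7f = 0x4e
lvl:2 @ bit 7 → (0xfbce>>7)&0x3 = 0x3
addr_hi:3 @ bit 9 → (0xfbce>>9)&0x7 = 0x5  ←
flags:4 @ bit 12 → (0xfbce>>12)&0xf = 0xf

5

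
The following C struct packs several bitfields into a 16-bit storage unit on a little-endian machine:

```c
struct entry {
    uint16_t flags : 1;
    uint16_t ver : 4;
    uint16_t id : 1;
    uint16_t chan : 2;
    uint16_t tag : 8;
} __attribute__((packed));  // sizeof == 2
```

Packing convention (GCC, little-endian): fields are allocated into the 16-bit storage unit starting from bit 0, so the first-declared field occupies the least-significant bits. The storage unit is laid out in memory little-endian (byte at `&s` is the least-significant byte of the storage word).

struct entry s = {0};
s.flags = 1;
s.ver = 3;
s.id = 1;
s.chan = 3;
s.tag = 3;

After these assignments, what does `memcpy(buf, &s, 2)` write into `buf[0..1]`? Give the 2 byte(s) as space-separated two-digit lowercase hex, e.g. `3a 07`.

flags:1 = 1 → 0x1 << 0 → word 0x0001
ver:4 = 3 → 0x3 << 1 → word 0x0007
id:1 = 1 → 0x1 << 5 → word 0x0027
chan:2 = 3 → 0x3 << 6 → word 0x00e7
tag:8 = 3 → 0x3 << 8 → word 0x03e7
word = 0x03e7 → little-endian bytes:
  [0]=0xe7  [1]=0x03

e7 03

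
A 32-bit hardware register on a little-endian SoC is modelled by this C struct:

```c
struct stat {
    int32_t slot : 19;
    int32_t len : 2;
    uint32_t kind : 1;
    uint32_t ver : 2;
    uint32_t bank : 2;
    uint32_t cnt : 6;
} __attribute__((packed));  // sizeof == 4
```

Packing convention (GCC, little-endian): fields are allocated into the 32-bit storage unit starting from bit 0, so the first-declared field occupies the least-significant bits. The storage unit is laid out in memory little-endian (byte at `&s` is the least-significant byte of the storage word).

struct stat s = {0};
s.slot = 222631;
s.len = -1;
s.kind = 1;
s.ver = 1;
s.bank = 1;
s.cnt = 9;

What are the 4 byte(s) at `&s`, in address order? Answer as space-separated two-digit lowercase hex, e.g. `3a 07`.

a7 65 7b 25

slot:19 = 222631 → 0x365a7 << 0 → word 0x000365a7
len:2 = -1 → 0x3 << 19 → word 0x001b65a7
kind:1 = 1 → 0x1 << 21 → word 0x003b65a7
ver:2 = 1 → 0x1 << 22 → word 0x007b65a7
bank:2 = 1 → 0x1 << 24 → word 0x017b65a7
cnt:6 = 9 → 0x9 << 26 → word 0x257b65a7
word = 0x257b65a7 → little-endian bytes:
  [0]=0xa7  [1]=0x65  [2]=0x7b  [3]=0x25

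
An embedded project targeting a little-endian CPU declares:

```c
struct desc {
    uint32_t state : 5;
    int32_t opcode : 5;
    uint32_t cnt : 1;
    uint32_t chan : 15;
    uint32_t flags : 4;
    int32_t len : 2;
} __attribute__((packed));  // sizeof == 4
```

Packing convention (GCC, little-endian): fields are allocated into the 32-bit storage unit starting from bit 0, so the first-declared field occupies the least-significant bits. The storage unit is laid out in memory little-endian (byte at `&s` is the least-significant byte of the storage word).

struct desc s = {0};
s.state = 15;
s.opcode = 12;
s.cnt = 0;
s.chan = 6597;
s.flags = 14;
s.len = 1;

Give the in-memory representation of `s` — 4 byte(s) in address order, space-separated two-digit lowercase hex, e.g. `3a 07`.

8f 29 ce 78

[0+:5] state=15 & 0x1f = 0xf; word=0x0000000f
[5+:5] opcode=12 & 0x1f = 0xc; word=0x0000018f
[10+:1] cnt=0 & 0x1 = 0x0; word=0x0000018f
[11+:15] chan=6597 & 0x7fff = 0x19c5; word=0x00ce298f
[26+:4] flags=14 & 0xf = 0xe; word=0x38ce298f
[30+:2] len=1 & 0x3 = 0x1; word=0x78ce298f
word = 0x78ce298f → little-endian bytes:
  [0]=0x8f  [1]=0x29  [2]=0xce  [3]=0x78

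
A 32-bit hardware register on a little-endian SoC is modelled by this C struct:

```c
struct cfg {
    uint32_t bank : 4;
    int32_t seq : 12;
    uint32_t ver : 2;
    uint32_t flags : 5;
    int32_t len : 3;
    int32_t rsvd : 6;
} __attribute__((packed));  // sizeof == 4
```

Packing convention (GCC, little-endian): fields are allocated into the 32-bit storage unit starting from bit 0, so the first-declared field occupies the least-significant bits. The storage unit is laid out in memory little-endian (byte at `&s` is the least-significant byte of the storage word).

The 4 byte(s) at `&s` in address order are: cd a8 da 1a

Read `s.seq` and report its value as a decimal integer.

[0]=0xcd [1]=0xa8 [2]=0xda [3]=0x1a (little-endian) → word 0x1adaa8cd
bank:4 @ bit 0 → (0x1adaa8cd>>0)&0xf = 0xd
seq:12 @ bit 4 → (0x1adaa8cd>>4)&0xfff = 0xa8c  ←
ver:2 @ bit 16 → (0x1adaa8cd>>16)&0x3 = 0x2
flags:5 @ bit 18 → (0x1adaa8cd>>18)&0x1f = 0x16
len:3 @ bit 23 → (0x1adaa8cd>>23)&0x7 = 0x5
rsvd:6 @ bit 26 → (0x1adaa8cd>>26)&0x3f = 0x6
seq signed 12b, MSB=1: 2700 - 4096 = -1396

-1396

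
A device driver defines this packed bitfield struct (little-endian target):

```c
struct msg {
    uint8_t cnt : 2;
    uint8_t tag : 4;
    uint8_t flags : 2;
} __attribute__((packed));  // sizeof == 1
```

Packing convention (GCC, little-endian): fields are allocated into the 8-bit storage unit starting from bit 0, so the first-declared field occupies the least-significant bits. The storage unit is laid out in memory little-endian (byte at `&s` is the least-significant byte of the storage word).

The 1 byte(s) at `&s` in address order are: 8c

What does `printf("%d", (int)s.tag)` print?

3

[0]=0x8c (little-endian) → word 0x8c
cnt [0+:2] = (word>>0) & 0x3 = 0
tag [2+:4] = (word>>2) & 0xf = 3  ←
flags [6+:2] = (word>>6) & 0x3 = 2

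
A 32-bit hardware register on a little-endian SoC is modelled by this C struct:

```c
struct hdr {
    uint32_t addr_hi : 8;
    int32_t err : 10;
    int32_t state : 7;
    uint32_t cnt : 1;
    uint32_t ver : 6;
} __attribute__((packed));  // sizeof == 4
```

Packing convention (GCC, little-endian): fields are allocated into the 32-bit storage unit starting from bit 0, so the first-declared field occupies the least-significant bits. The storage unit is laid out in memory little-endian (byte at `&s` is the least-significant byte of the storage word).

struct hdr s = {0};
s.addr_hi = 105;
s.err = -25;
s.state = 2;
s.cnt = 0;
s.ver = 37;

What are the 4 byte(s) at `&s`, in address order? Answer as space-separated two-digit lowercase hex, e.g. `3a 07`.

69 e7 0b 94

[0+:8] addr_hi=105 & 0xff = 0x69; word=0x00000069
[8+:10] err=-25 & 0x3ff = 0x3e7; word=0x0003e769
[18+:7] state=2 & 0x7f = 0x2; word=0x000be769
[25+:1] cnt=0 & 0x1 = 0x0; word=0x000be769
[26+:6] ver=37 & 0x3f = 0x25; word=0x940be769
word = 0x940be769 → little-endian bytes:
  [0]=0x69  [1]=0xe7  [2]=0x0b  [3]=0x94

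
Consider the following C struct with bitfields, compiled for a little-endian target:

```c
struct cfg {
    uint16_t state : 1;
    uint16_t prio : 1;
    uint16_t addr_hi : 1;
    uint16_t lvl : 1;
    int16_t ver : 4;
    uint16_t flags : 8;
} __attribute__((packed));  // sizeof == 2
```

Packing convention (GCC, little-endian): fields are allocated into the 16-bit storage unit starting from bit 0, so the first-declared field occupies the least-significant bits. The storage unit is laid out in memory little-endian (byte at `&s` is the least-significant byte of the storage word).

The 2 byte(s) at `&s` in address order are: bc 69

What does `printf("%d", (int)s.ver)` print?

[0]=0xbc [1]=0x69 (little-endian) → word 0x69bc
state:1 @ bit 0 → (0x69bc>>0)&0x1 = 0x0
prio:1 @ bit 1 → (0x69bc>>1)&0x1 = 0x0
addr_hi:1 @ bit 2 → (0x69bc>>2)&0x1 = 0x1
lvl:1 @ bit 3 → (0x69bc>>3)&0x1 = 0x1
ver:4 @ bit 4 → (0x69bc>>4)&0xf = 0xb  ←
flags:8 @ bit 8 → (0x69bc>>8)&0xff = 0x69
ver signed 4b, MSB=1: 11 - 16 = -5

-5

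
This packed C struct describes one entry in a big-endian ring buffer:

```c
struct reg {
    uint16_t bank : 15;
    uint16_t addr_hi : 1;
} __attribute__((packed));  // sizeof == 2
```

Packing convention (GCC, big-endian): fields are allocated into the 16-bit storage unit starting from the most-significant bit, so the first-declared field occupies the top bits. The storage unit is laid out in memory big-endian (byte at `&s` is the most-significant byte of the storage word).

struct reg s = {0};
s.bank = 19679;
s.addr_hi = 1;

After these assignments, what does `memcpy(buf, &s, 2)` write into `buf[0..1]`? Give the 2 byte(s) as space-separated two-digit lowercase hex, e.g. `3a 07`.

99 bf

bank:15 = 19679 → 0x4cdf << 1 → word 0x99be
addr_hi:1 = 1 → 0x1 << 0 → word 0x99bf
word = 0x99bf → big-endian bytes:
  [0]=0x99  [1]=0xbf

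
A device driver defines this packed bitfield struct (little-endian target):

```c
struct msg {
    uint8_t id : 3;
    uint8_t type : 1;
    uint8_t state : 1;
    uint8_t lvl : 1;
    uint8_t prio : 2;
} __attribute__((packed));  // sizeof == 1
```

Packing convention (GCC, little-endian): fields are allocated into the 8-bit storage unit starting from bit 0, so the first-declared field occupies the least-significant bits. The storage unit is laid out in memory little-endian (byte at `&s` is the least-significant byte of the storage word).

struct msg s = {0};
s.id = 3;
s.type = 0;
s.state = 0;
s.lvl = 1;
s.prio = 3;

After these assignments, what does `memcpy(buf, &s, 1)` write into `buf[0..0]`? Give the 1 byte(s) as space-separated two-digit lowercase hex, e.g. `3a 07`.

[0+:3] id=3 & 0x7 = 0x3; word=0x03
[3+:1] type=0 & 0x1 = 0x0; word=0x03
[4+:1] state=0 & 0x1 = 0x0; word=0x03
[5+:1] lvl=1 & 0x1 = 0x1; word=0x23
[6+:2] prio=3 & 0x3 = 0x3; word=0xe3
word = 0xe3 → little-endian bytes:
  [0]=0xe3

e3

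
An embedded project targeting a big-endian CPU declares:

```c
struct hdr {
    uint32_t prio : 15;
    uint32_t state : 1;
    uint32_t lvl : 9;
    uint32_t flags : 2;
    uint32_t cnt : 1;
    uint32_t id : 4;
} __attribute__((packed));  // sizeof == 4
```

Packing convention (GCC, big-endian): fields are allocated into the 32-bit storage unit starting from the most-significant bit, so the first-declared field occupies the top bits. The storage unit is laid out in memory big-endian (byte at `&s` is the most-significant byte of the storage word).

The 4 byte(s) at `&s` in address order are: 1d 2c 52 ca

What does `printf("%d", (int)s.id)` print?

[0]=0x1d [1]=0x2c [2]=0x52 [3]=0xca (big-endian) → word 0x1d2c52ca
prio [17+:15] = (word>>17) & 0x7fff = 3734
state [16+:1] = (word>>16) & 0x1 = 0
lvl [7+:9] = (word>>7) & 0x1ff = 165
flags [5+:2] = (word>>5) & 0x3 = 2
cnt [4+:1] = (word>>4) & 0x1 = 0
id [0+:4] = (word>>0) & 0xf = 10  ←

10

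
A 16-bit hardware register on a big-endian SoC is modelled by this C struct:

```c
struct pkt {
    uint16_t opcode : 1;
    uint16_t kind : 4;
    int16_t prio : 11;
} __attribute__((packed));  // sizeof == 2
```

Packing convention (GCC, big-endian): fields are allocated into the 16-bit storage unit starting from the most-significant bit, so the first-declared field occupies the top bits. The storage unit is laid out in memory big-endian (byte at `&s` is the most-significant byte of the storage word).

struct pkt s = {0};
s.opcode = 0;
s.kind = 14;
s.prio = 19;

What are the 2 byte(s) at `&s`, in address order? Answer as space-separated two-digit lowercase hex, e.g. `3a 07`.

70 13

[15+:1] opcode=0 & 0x1 = 0x0; word=0x0000
[11+:4] kind=14 & 0xf = 0xe; word=0x7000
[0+:11] prio=19 & 0x7ff = 0x13; word=0x7013
word = 0x7013 → big-endian bytes:
  [0]=0x70  [1]=0x13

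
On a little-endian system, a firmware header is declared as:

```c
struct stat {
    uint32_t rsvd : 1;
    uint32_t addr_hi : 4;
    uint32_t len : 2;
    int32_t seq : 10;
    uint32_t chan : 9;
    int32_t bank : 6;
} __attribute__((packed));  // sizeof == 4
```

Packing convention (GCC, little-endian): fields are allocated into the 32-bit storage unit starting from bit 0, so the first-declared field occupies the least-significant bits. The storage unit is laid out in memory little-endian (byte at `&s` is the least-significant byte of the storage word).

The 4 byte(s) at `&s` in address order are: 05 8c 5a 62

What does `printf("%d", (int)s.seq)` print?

[0]=0x05 [1]=0x8c [2]=0x5a [3]=0x62 (little-endian) → word 0x625a8c05
rsvd [0+:1] = (word>>0) & 0x1 = 1
addr_hi [1+:4] = (word>>1) & 0xf = 2
len [5+:2] = (word>>5) & 0x3 = 0
seq [7+:10] = (word>>7) & 0x3ff = 280  ←
chan [17+:9] = (word>>17) & 0x1ff = 301
bank [26+:6] = (word>>26) & 0x3f = 24
seq signed 10b, MSB=0: value = 280

280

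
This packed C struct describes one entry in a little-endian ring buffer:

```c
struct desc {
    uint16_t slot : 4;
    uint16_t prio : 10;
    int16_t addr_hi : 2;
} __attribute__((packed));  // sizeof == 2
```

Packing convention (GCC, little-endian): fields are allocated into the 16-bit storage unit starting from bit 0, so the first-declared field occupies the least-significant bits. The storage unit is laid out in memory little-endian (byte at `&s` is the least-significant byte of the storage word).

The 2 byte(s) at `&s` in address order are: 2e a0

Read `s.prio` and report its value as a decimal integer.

[0]=0x2e [1]=0xa0 (little-endian) → word 0xa02e
slot [0+:4] = (word>>0) & 0xf = 14
prio [4+:10] = (word>>4) & 0x3ff = 514  ←
addr_hi [14+:2] = (word>>14) & 0x3 = 2

514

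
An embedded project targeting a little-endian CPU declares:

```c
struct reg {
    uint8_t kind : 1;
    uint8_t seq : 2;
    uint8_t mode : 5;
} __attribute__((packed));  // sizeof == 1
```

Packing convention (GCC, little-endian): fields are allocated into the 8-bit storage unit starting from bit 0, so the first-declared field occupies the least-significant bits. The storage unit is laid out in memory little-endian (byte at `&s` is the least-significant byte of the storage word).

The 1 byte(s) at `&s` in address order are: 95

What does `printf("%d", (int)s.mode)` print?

[0]=0x95 (little-endian) → word 0x95
kind:1 @ bit 0 → (0x95>>0)&0x1 = 0x1
seq:2 @ bit 1 → (0x95>>1)&0x3 = 0x2
mode:5 @ bit 3 → (0x95>>3)&0x1f = 0x12  ←

18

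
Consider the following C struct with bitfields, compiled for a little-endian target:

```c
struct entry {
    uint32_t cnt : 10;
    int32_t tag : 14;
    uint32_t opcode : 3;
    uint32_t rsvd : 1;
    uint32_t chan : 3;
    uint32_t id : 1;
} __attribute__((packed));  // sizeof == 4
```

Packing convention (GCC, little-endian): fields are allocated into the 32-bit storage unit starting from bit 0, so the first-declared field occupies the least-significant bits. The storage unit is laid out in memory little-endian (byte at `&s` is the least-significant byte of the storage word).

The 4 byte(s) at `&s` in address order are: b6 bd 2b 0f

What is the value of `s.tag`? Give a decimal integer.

[0]=0xb6 [1]=0xbd [2]=0x2b [3]=0x0f (little-endian) → word 0x0f2bbdb6
cnt [0+:10] = (word>>0) & 0x3ff = 438
tag [10+:14] = (word>>10) & 0x3fff = 2799  ←
opcode [24+:3] = (word>>24) & 0x7 = 7
rsvd [27+:1] = (word>>27) & 0x1 = 1
chan [28+:3] = (word>>28) & 0x7 = 0
id [31+:1] = (word>>31) & 0x1 = 0
tag signed 14b, MSB=0: value = 2799

2799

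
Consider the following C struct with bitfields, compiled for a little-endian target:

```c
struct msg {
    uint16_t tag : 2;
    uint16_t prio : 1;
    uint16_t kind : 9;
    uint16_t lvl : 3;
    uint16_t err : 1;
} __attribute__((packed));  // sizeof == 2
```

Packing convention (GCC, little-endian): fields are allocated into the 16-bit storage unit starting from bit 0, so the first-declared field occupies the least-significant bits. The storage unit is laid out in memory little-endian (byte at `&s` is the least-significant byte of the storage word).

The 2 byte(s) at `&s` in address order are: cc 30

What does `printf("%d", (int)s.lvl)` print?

3

[0]=0xcc [1]=0x30 (little-endian) → word 0x30cc
tag:2 @ bit 0 → (0x30cc>>0)&0x3 = 0x0
prio:1 @ bit 2 → (0x30cc>>2)&0x1 = 0x1
kind:9 @ bit 3 → (0x30cc>>3)&0x1ff = 0x19
lvl:3 @ bit 12 → (0x30cc>>12)&0x7 = 0x3  ←
err:1 @ bit 15 → (0x30cc>>15)&0x1 = 0x0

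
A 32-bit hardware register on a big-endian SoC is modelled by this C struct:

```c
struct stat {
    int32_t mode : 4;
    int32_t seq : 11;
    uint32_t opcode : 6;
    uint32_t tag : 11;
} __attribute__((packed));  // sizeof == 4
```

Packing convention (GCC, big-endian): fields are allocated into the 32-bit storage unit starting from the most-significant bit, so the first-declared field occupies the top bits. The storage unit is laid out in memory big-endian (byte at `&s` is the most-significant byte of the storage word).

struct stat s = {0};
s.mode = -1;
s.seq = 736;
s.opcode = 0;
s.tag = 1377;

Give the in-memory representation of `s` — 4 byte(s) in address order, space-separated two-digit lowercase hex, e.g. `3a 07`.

mode:4 = -1 → 0xf << 28 → word 0xf0000000
seq:11 = 736 → 0x2e0 << 17 → word 0xf5c00000
opcode:6 = 0 → 0x0 << 11 → word 0xf5c00000
tag:11 = 1377 → 0x561 << 0 → word 0xf5c00561
word = 0xf5c00561 → big-endian bytes:
  [0]=0xf5  [1]=0xc0  [2]=0x05  [3]=0x61

f5 c0 05 61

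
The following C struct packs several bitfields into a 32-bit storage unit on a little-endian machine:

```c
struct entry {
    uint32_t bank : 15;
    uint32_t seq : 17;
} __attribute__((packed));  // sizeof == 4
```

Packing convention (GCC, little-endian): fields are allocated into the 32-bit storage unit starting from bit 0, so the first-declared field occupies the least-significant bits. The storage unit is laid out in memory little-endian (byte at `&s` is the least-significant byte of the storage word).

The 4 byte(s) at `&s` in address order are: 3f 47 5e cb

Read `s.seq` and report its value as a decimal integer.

104124

[0]=0x3f [1]=0x47 [2]=0x5e [3]=0xcb (little-endian) → word 0xcb5e473f
bank [0+:15] = (word>>0) & 0x7fff = 18239
seq [15+:17] = (word>>15) & 0x1ffff = 104124  ←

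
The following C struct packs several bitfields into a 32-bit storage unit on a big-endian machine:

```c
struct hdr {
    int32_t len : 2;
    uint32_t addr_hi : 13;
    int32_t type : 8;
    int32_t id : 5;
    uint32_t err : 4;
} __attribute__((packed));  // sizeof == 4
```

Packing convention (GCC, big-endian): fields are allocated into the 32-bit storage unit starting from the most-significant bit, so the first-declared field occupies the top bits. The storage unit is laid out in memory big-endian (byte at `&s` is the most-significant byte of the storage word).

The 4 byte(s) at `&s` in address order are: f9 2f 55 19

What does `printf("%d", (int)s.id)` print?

-15

[0]=0xf9 [1]=0x2f [2]=0x55 [3]=0x19 (big-endian) → word 0xf92f5519
len:2 @ bit 30 → (0xf92f5519>>30)&0x3 = 0x3
addr_hi:13 @ bit 17 → (0xf92f5519>>17)&0x1fff = 0x1c97
type:8 @ bit 9 → (0xf92f5519>>9)&0xff = 0xaa
id:5 @ bit 4 → (0xf92f5519>>4)&0x1f = 0x11  ←
err:4 @ bit 0 → (0xf92f5519>>0)&0xf = 0x9
id signed 5b, MSB=1: 17 - 32 = -15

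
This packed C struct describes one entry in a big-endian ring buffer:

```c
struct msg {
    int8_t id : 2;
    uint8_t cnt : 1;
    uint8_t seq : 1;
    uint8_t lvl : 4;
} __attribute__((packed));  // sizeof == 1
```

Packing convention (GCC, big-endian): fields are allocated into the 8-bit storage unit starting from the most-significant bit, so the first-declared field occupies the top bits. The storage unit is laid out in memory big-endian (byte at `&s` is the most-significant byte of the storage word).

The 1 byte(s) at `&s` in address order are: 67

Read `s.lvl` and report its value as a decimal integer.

7

[0]=0x67 (big-endian) → word 0x67
id:2 @ bit 6 → (0x67>>6)&0x3 = 0x1
cnt:1 @ bit 5 → (0x67>>5)&0x1 = 0x1
seq:1 @ bit 4 → (0x67>>4)&0x1 = 0x0
lvl:4 @ bit 0 → (0x67>>0)&0xf = 0x7  ←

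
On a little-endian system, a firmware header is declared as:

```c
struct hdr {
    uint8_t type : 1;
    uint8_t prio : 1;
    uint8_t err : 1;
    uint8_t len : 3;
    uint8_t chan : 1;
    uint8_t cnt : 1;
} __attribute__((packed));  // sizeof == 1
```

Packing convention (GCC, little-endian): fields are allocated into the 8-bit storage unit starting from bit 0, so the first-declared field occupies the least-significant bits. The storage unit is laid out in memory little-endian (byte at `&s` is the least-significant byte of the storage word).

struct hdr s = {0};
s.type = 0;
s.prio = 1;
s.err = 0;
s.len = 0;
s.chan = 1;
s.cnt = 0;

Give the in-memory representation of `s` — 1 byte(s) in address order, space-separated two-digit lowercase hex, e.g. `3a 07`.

[0+:1] type=0 & 0x1 = 0x0; word=0x00
[1+:1] prio=1 & 0x1 = 0x1; word=0x02
[2+:1] err=0 & 0x1 = 0x0; word=0x02
[3+:3] len=0 & 0x7 = 0x0; word=0x02
[6+:1] chan=1 & 0x1 = 0x1; word=0x42
[7+:1] cnt=0 & 0x1 = 0x0; word=0x42
word = 0x42 → little-endian bytes:
  [0]=0x42

42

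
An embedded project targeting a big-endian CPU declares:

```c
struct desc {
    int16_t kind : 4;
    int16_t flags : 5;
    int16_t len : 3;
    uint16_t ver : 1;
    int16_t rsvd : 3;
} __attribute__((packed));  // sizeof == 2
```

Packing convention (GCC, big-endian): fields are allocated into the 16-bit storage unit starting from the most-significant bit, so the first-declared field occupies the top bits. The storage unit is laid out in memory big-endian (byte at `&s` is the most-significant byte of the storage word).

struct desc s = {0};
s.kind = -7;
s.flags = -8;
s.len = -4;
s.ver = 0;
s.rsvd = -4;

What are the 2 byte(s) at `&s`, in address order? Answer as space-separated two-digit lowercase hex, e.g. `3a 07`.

kind:4 = -7 → 0x9 << 12 → word 0x9000
flags:5 = -8 → 0x18 << 7 → word 0x9c00
len:3 = -4 → 0x4 << 4 → word 0x9c40
ver:1 = 0 → 0x0 << 3 → word 0x9c40
rsvd:3 = -4 → 0x4 << 0 → word 0x9c44
word = 0x9c44 → big-endian bytes:
  [0]=0x9c  [1]=0x44

9c 44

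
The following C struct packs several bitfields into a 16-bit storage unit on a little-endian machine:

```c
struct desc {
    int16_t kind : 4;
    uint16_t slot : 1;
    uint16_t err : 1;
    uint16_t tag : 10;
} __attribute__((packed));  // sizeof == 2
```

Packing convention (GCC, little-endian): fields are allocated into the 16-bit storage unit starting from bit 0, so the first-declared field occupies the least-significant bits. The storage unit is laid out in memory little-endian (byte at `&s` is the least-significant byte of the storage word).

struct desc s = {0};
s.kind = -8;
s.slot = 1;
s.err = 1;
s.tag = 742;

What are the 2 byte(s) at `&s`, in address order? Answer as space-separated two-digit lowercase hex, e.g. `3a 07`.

[0+:4] kind=-8 & 0xf = 0x8; word=0x0008
[4+:1] slot=1 & 0x1 = 0x1; word=0x0018
[5+:1] err=1 & 0x1 = 0x1; word=0x0038
[6+:10] tag=742 & 0x3ff = 0x2e6; word=0xb9b8
word = 0xb9b8 → little-endian bytes:
  [0]=0xb8  [1]=0xb9

b8 b9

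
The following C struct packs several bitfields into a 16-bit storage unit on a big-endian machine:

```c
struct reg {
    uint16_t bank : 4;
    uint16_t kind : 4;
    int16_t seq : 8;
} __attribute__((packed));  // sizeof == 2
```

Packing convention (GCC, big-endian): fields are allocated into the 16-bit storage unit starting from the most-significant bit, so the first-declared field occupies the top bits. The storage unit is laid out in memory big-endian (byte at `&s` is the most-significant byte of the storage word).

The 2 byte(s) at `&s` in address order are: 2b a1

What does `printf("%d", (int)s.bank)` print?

[0]=0x2b [1]=0xa1 (big-endian) → word 0x2ba1
bank:4 @ bit 12 → (0x2ba1>>12)&0xf = 0x2  ←
kind:4 @ bit 8 → (0x2ba1>>8)&0xf = 0xb
seq:8 @ bit 0 → (0x2ba1>>0)&0xff = 0xa1

2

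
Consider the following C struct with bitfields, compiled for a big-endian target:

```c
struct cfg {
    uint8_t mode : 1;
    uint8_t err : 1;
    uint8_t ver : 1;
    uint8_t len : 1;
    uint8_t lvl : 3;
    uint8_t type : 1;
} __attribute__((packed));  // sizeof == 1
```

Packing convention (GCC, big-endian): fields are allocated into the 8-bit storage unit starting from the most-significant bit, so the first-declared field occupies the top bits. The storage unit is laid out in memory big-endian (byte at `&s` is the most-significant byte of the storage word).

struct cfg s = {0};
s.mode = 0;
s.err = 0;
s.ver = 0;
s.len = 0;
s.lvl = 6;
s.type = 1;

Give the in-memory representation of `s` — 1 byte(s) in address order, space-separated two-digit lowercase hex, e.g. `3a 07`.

0d

[7+:1] mode=0 & 0x1 = 0x0; word=0x00
[6+:1] err=0 & 0x1 = 0x0; word=0x00
[5+:1] ver=0 & 0x1 = 0x0; word=0x00
[4+:1] len=0 & 0x1 = 0x0; word=0x00
[1+:3] lvl=6 & 0x7 = 0x6; word=0x0c
[0+:1] type=1 & 0x1 = 0x1; word=0x0d
word = 0x0d → big-endian bytes:
  [0]=0x0d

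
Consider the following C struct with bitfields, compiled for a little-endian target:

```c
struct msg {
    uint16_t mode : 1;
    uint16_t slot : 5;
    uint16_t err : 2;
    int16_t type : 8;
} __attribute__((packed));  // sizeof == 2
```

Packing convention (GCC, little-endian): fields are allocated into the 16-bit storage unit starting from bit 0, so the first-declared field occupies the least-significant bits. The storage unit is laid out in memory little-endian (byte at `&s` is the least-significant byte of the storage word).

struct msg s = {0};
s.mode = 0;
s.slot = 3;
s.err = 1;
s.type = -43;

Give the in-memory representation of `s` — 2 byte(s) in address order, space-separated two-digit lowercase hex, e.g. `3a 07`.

mode:1 = 0 → 0x0 << 0 → word 0x0000
slot:5 = 3 → 0x3 << 1 → word 0x0006
err:2 = 1 → 0x1 << 6 → word 0x0046
type:8 = -43 → 0xd5 << 8 → word 0xd546
word = 0xd546 → little-endian bytes:
  [0]=0x46  [1]=0xd5

46 d5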